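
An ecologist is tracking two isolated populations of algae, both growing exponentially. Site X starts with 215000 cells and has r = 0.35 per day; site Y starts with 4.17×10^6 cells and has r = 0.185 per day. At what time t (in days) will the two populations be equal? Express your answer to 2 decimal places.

17.97 days

Set 215000·e^(0.35t) = 4.17×10^6·e^(0.185t).
e^((0.35 − 0.185)t) = 4.17×10^6/215000 → e^(0.165·t) = 19.395.
0.165·t = ln(19.395) = 2.965, so t = 2.965/0.165 = 17.97.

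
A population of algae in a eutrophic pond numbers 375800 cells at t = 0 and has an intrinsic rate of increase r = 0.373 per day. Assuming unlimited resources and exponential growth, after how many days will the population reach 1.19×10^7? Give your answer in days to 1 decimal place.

Set N₀·e^(rt) = 1.19×10^7: e^(0.373·t) = 1.19×10^7/375800 = 31.666.
0.373·t = ln(31.666) = 3.4552, so t = 3.4552/0.373 = 9.2634.

9.3 days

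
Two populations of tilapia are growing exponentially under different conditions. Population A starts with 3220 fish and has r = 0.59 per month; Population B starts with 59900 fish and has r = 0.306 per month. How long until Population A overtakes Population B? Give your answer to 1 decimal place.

10.3 months

Set 3220·e^(0.59t) = 59900·e^(0.306t).
e^((0.59 − 0.306)t) = 59900/3220 → e^(0.284·t) = 18.602.
0.284·t = ln(18.602) = 2.9233, so t = 2.9233/0.284 = 10.293.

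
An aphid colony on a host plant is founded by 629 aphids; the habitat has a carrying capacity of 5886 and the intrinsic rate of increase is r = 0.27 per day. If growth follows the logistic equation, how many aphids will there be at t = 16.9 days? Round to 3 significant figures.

A = (K − N₀)/N₀ = (5886 − 629)/629 = 8.3577.
N(t) = K/(1 + A·e^(−rt)) = 5886/(1 + 8.3577×e^(−0.27×16.9)).
e^(−4.563) = 0.010431; denominator = 1 + 8.3577×0.010431 = 1.0872.
N = 5886/1.0872 = 5414.02.

5410 aphids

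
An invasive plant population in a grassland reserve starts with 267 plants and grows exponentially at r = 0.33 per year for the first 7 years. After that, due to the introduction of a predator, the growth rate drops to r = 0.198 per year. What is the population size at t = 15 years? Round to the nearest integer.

Phase 1: N(7) = 267·e^(0.33×7) = 267·e^2.31 = 2689.87.
Phase 2 runs for 15 − 7 = 8 years at r = 0.198.
N(15) = 2689.87·e^(0.198×8) = 2689.87·e^1.584 = 13111.5.

13112 plants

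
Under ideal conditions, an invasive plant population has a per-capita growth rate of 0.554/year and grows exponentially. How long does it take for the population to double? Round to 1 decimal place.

1.3 years

Doubling time t_d = ln(2)/r = 0.6931/0.554 = 1.2512.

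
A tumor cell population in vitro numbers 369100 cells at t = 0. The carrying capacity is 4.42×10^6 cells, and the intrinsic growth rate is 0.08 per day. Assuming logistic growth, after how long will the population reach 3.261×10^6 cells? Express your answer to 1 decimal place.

A = (K − N₀)/N₀ = (4.42×10^6 − 369100)/369100 = 10.975.
Solve 4.42×10^6/(1 + 10.975·e^(−0.08t)) = 3.261×10^6: 1 + 10.975·e^(−0.08t) = 1.3554, so e^(−0.08t) = 0.0323836.
−0.08·t = ln(0.0323836) = -3.4301, so t = 3.4301/0.08 = 42.876.

42.9 days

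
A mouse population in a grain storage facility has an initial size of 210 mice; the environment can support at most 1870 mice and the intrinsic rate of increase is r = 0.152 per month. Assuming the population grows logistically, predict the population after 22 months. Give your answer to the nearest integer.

A = (K − N₀)/N₀ = (1870 − 210)/210 = 7.9048.
N(t) = K/(1 + A·e^(−rt)) = 1870/(1 + 7.9048×e^(−0.152×22)).
e^(−3.344) = 0.035295; denominator = 1 + 7.9048×0.035295 = 1.279.
N = 1870/1.279 = 1462.08.

1462 mice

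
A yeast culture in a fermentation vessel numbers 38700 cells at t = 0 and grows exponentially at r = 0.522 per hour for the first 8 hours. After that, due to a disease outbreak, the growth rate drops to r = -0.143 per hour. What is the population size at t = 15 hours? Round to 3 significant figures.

926000 cells

Phase 1: N(8) = 38700·e^(0.522×8) = 38700·e^4.176 = 2.51956×10^6.
Phase 2 runs for 15 − 8 = 7 hours at r = -0.143.
N(15) = 2.51956×10^6·e^(-0.143×7) = 2.51956×10^6·e^-1.001 = 925968.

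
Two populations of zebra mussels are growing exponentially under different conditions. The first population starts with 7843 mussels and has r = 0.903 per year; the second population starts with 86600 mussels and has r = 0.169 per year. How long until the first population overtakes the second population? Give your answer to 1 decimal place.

Set 7843·e^(0.903t) = 86600·e^(0.169t).
e^((0.903 − 0.169)t) = 86600/7843 → e^(0.734·t) = 11.042.
0.734·t = ln(11.042) = 2.4017, so t = 2.4017/0.734 = 3.272.

3.3 years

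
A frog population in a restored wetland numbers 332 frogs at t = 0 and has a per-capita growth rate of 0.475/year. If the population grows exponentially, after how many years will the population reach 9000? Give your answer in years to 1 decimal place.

6.9 years

Set N₀·e^(rt) = 9000: e^(0.475·t) = 9000/332 = 27.108.
0.475·t = ln(27.108) = 3.2998, so t = 3.2998/0.475 = 6.947.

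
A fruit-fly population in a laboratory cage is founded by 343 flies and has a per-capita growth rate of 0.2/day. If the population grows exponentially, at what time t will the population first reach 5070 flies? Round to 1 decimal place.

Set N₀·e^(rt) = 5070: e^(0.2·t) = 5070/343 = 14.781.
0.2·t = ln(14.781) = 2.6934, so t = 2.6934/0.2 = 13.467.

13.5 days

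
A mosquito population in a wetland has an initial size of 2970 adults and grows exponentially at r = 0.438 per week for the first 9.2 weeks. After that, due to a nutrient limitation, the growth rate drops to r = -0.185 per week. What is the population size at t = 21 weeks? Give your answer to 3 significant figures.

Phase 1: N(9.2) = 2970·e^(0.438×9.2) = 2970·e^4.03 = 167028.
Phase 2 runs for 21 − 9.2 = 11.8 weeks at r = -0.185.
N(21) = 167028·e^(-0.185×11.8) = 167028·e^-2.183 = 18824.6.

18800 adults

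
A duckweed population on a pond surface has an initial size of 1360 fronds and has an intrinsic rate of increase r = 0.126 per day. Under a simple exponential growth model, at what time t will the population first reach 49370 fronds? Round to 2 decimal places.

Set N₀·e^(rt) = 49370: e^(0.126·t) = 49370/1360 = 36.301.
0.126·t = ln(36.301) = 3.5919, so t = 3.5919/0.126 = 28.507.

28.51 days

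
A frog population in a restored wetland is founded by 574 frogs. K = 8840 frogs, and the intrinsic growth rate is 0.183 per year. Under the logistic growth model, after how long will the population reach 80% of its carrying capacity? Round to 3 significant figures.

22.2 years

A = (K − N₀)/N₀ = (8840 − 574)/574 = 14.401.
Solve 8840/(1 + 14.401·e^(−0.183t)) = 7072: 1 + 14.401·e^(−0.183t) = 1.25, so e^(−0.183t) = 0.0173603.
−0.183·t = ln(0.0173603) = -4.0536, so t = 4.0536/0.183 = 22.151.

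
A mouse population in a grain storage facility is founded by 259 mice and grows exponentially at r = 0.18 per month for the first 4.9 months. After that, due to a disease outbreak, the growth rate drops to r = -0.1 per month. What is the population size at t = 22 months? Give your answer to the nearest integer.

Phase 1: N(4.9) = 259·e^(0.18×4.9) = 259·e^0.882 = 625.673.
Phase 2 runs for 22 − 4.9 = 17.1 months at r = -0.1.
N(22) = 625.673·e^(-0.1×17.1) = 625.673·e^-1.71 = 113.163.

113 mice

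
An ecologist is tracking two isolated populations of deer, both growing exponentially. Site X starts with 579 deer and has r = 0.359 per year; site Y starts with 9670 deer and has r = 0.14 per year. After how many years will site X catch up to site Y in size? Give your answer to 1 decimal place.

12.9 years

Set 579·e^(0.359t) = 9670·e^(0.14t).
e^((0.359 − 0.14)t) = 9670/579 → e^(0.219·t) = 16.701.
0.219·t = ln(16.701) = 2.8155, so t = 2.8155/0.219 = 12.856.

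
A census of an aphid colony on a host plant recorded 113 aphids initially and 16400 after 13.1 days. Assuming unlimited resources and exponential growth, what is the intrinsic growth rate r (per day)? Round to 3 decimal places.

0.380 per day

From N(t) = N₀·e^(rt): e^(r·13.1) = 16400/113 = 145.13.
r·13.1 = ln(145.13) = 4.9776, so r = 4.9776/13.1 = 0.37997.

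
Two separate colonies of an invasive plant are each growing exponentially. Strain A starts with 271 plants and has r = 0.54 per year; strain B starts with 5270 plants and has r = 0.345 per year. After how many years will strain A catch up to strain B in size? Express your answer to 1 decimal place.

Set 271·e^(0.54t) = 5270·e^(0.345t).
e^((0.54 − 0.345)t) = 5270/271 → e^(0.195·t) = 19.446.
0.195·t = ln(19.446) = 2.9677, so t = 2.9677/0.195 = 15.219.

15.2 years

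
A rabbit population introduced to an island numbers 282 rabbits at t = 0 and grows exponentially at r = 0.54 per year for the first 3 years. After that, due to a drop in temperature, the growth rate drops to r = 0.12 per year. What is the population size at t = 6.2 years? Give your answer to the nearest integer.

2092 rabbits

Phase 1: N(3) = 282·e^(0.54×3) = 282·e^1.62 = 1424.97.
Phase 2 runs for 6.2 − 3 = 3.2 years at r = 0.12.
N(6.2) = 1424.97·e^(0.12×3.2) = 1424.97·e^0.384 = 2092.07.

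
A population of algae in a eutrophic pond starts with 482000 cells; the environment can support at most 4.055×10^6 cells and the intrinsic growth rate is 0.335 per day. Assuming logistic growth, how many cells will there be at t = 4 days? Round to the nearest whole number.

1378770 cells

A = (K − N₀)/N₀ = (4.055×10^6 − 482000)/482000 = 7.4129.
N(t) = K/(1 + A·e^(−rt)) = 4.055×10^6/(1 + 7.4129×e^(−0.335×4)).
e^(−1.34) = 0.26185; denominator = 1 + 7.4129×0.26185 = 2.941.
N = 4.055×10^6/2.941 = 1.37877×10^6.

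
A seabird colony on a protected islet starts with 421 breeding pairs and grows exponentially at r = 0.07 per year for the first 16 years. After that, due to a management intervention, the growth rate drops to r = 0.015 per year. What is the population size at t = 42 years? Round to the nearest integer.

1906 breeding pairs

Phase 1: N(16) = 421·e^(0.07×16) = 421·e^1.12 = 1290.3.
Phase 2 runs for 42 − 16 = 26 years at r = 0.015.
N(42) = 1290.3·e^(0.015×26) = 1290.3·e^0.39 = 1905.75.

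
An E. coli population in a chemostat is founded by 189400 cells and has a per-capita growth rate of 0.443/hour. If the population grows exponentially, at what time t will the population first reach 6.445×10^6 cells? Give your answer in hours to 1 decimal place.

Set N₀·e^(rt) = 6.445×10^6: e^(0.443·t) = 6.445×10^6/189400 = 34.029.
0.443·t = ln(34.029) = 3.5272, so t = 3.5272/0.443 = 7.9621.

8.0 hours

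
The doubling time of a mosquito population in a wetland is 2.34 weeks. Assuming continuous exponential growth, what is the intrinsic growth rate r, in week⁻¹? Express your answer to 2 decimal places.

0.30 per week

r = ln(2)/t_d = 0.6931/2.34 = 0.29622.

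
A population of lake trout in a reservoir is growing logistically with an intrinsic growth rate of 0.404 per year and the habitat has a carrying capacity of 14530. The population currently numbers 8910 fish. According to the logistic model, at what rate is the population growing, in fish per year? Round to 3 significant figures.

1390 fish per year

dN/dt = rN(1 − N/K) = 0.404 × 8910 × (1 − 8910/14530).
1 − 8910/14530 = 0.38679; dN/dt = 0.404 × 8910 × 0.38679 = 1392.3.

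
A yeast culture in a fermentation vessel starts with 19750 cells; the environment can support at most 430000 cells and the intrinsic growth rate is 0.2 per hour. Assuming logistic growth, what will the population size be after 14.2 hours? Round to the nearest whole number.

A = (K − N₀)/N₀ = (430000 − 19750)/19750 = 20.772.
N(t) = K/(1 + A·e^(−rt)) = 430000/(1 + 20.772×e^(−0.2×14.2)).
e^(−2.84) = 0.058426; denominator = 1 + 20.772×0.058426 = 2.2136.
N = 430000/2.2136 = 194251.

194251 cells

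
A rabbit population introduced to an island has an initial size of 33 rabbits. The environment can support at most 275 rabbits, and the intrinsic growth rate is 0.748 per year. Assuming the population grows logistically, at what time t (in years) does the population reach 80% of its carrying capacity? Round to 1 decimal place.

4.5 years

A = (K − N₀)/N₀ = (275 − 33)/33 = 7.3333.
Solve 275/(1 + 7.3333·e^(−0.748t)) = 220: 1 + 7.3333·e^(−0.748t) = 1.25, so e^(−0.748t) = 0.0340909.
−0.748·t = ln(0.0340909) = -3.3787, so t = 3.3787/0.748 = 4.517.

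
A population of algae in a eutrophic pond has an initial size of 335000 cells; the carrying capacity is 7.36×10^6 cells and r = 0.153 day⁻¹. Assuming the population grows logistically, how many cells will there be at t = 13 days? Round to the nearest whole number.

1902108 cells

A = (K − N₀)/N₀ = (7.36×10^6 − 335000)/335000 = 20.97.
N(t) = K/(1 + A·e^(−rt)) = 7.36×10^6/(1 + 20.97×e^(−0.153×13)).
e^(−1.989) = 0.13683; denominator = 1 + 20.97×0.13683 = 3.8694.
N = 7.36×10^6/3.8694 = 1.902108×10^6.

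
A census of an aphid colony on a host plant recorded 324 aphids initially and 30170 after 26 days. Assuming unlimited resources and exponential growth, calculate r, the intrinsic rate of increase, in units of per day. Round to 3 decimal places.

0.174 per day

From N(t) = N₀·e^(rt): e^(r·26) = 30170/324 = 93.117.
r·26 = ln(93.117) = 4.5339, so r = 4.5339/26 = 0.17438.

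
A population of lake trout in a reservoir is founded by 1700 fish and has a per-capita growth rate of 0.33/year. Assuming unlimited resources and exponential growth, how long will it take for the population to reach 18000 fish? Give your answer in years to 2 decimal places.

Set N₀·e^(rt) = 18000: e^(0.33·t) = 18000/1700 = 10.588.
0.33·t = ln(10.588) = 2.3597, so t = 2.3597/0.33 = 7.1507.

7.15 years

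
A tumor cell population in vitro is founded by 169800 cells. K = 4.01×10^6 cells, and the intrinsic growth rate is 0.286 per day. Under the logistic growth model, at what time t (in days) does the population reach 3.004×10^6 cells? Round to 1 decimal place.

A = (K − N₀)/N₀ = (4.01×10^6 − 169800)/169800 = 22.616.
Solve 4.01×10^6/(1 + 22.616·e^(−0.286t)) = 3.004×10^6: 1 + 22.616·e^(−0.286t) = 1.3349, so e^(−0.286t) = 0.0148075.
−0.286·t = ln(0.0148075) = -4.2126, so t = 4.2126/0.286 = 14.729.

14.7 days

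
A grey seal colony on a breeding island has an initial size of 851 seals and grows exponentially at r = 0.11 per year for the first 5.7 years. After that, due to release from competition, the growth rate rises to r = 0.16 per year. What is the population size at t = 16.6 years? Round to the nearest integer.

Phase 1: N(5.7) = 851·e^(0.11×5.7) = 851·e^0.627 = 1593.06.
Phase 2 runs for 16.6 − 5.7 = 10.9 years at r = 0.16.
N(16.6) = 1593.06·e^(0.16×10.9) = 1593.06·e^1.744 = 9112.59.

9113 seals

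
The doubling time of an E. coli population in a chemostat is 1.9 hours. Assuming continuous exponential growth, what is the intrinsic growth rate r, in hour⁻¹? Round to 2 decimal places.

r = ln(2)/t_d = 0.6931/1.9 = 0.36481.

0.36 per hour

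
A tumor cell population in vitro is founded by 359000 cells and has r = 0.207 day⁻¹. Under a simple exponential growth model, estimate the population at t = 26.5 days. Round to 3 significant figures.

86600000 cells

N(t) = N₀·e^(rt) = 359000 × e^(0.207×26.5) = 359000 × e^5.486.
e^5.486 ≈ 241.17, so N ≈ 359000 × 241.17 = 8.657985×10^7.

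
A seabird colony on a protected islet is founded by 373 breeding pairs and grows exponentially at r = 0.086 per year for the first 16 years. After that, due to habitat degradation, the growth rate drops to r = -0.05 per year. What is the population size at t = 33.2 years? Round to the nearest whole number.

625 breeding pairs

Phase 1: N(16) = 373·e^(0.086×16) = 373·e^1.376 = 1476.72.
Phase 2 runs for 33.2 − 16 = 17.2 years at r = -0.05.
N(33.2) = 1476.72·e^(-0.05×17.2) = 1476.72·e^-0.86 = 624.892.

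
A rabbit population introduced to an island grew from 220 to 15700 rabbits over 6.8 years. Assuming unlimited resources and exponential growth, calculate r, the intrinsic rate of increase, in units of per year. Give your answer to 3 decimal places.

From N(t) = N₀·e^(rt): e^(r·6.8) = 15700/220 = 71.364.
r·6.8 = ln(71.364) = 4.2678, so r = 4.2678/6.8 = 0.62762.

0.628 per year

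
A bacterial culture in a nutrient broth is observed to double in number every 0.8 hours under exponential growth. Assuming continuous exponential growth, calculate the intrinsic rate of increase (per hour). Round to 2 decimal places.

r = ln(2)/t_d = 0.6931/0.8 = 0.86643.

0.87 per hour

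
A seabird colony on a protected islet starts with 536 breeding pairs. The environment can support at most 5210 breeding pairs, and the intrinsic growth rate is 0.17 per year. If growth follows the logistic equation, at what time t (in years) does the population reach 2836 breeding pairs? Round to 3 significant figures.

13.8 years

A = (K − N₀)/N₀ = (5210 − 536)/536 = 8.7201.
Solve 5210/(1 + 8.7201·e^(−0.17t)) = 2836: 1 + 8.7201·e^(−0.17t) = 1.8371, so e^(−0.17t) = 0.0959954.
−0.17·t = ln(0.0959954) = -2.3435, so t = 2.3435/0.17 = 13.785.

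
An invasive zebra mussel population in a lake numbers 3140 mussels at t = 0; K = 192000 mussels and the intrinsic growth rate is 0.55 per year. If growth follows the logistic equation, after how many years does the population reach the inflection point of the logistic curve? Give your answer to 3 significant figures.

7.45 years

Logistic growth is fastest at N = K/2 = 96000.
A = (K − N₀)/N₀ = 60.146. Set K/(1 + A·e^(−rt)) = K/2 → A·e^(−rt) = 1.
e^(−0.55t) = 1/60.146 = 0.0166261, so t = ln(60.146)/0.55 = 4.0968/0.55 = 7.4487.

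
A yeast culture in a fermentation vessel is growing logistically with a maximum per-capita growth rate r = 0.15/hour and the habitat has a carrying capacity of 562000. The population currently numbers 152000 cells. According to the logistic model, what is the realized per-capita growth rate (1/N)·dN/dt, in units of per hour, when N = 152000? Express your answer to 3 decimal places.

(1/N)·dN/dt = r(1 − N/K) = 0.15 × (1 − 152000/562000).
= 0.15 × 0.72954 = 0.10943.

0.109 per hour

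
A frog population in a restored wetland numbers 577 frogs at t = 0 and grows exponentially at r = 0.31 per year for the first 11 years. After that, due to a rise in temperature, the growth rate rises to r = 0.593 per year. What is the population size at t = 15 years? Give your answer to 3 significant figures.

Phase 1: N(11) = 577·e^(0.31×11) = 577·e^3.41 = 17463.
Phase 2 runs for 15 − 11 = 4 years at r = 0.593.
N(15) = 17463·e^(0.593×4) = 17463·e^2.372 = 187183.

187000 frogs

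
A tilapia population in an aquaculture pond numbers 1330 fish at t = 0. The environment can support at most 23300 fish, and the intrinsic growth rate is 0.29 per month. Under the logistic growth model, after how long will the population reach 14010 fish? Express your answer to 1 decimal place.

A = (K − N₀)/N₀ = (23300 − 1330)/1330 = 16.519.
Solve 23300/(1 + 16.519·e^(−0.29t)) = 14010: 1 + 16.519·e^(−0.29t) = 1.6631, so e^(−0.29t) = 0.040142.
−0.29·t = ln(0.040142) = -3.2153, so t = 3.2153/0.29 = 11.087.

11.1 months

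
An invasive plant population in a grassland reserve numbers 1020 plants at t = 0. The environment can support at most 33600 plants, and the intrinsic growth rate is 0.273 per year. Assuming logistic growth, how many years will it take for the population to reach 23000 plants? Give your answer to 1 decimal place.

A = (K − N₀)/N₀ = (33600 − 1020)/1020 = 31.941.
Solve 33600/(1 + 31.941·e^(−0.273t)) = 23000: 1 + 31.941·e^(−0.273t) = 1.4609, so e^(−0.273t) = 0.0144287.
−0.273·t = ln(0.0144287) = -4.2385, so t = 4.2385/0.273 = 15.526.

15.5 years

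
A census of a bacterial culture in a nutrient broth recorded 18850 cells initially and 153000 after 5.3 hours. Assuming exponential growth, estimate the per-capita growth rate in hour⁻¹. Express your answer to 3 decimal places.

From N(t) = N₀·e^(rt): e^(r·5.3) = 153000/18850 = 8.1167.
r·5.3 = ln(8.1167) = 2.0939, so r = 2.0939/5.3 = 0.39508.

0.395 per hour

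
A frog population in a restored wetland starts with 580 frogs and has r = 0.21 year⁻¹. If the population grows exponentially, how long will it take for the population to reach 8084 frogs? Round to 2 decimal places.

Set N₀·e^(rt) = 8084: e^(0.21·t) = 8084/580 = 13.938.
0.21·t = ln(13.938) = 2.6346, so t = 2.6346/0.21 = 12.546.

12.55 years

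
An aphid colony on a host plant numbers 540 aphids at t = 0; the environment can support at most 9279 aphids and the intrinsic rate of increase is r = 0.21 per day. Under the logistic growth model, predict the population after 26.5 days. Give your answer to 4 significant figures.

A = (K − N₀)/N₀ = (9279 − 540)/540 = 16.183.
N(t) = K/(1 + A·e^(−rt)) = 9279/(1 + 16.183×e^(−0.21×26.5)).
e^(−5.565) = 0.0038296; denominator = 1 + 16.183×0.0038296 = 1.062.
N = 9279/1.062 = 8737.49.

8737 aphids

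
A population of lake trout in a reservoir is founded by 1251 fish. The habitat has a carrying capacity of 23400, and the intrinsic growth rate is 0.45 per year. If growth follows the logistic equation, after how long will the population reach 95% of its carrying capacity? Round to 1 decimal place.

A = (K − N₀)/N₀ = (23400 − 1251)/1251 = 17.705.
Solve 23400/(1 + 17.705·e^(−0.45t)) = 22230: 1 + 17.705·e^(−0.45t) = 1.0526, so e^(−0.45t) = 0.00297269.
−0.45·t = ln(0.00297269) = -5.8183, so t = 5.8183/0.45 = 12.93.

12.9 years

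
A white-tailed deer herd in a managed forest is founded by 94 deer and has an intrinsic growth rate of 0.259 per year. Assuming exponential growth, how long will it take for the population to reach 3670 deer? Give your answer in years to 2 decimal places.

14.15 years

Set N₀·e^(rt) = 3670: e^(0.259·t) = 3670/94 = 39.043.
0.259·t = ln(39.043) = 3.6647, so t = 3.6647/0.259 = 14.149.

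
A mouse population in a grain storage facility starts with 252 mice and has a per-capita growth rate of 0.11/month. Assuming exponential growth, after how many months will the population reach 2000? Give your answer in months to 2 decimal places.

18.83 months

Set N₀·e^(rt) = 2000: e^(0.11·t) = 2000/252 = 7.9365.
0.11·t = ln(7.9365) = 2.0715, so t = 2.0715/0.11 = 18.832.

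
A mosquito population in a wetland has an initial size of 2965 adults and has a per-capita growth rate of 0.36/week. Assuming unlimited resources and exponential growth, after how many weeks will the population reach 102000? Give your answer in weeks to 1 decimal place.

Set N₀·e^(rt) = 102000: e^(0.36·t) = 102000/2965 = 34.401.
0.36·t = ln(34.401) = 3.5381, so t = 3.5381/0.36 = 9.828.

9.8 weeks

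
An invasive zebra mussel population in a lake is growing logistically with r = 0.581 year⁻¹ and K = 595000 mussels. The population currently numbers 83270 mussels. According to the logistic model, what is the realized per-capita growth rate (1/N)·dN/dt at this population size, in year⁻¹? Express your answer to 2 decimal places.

0.50 per year

(1/N)·dN/dt = r(1 − N/K) = 0.581 × (1 − 83270/595000).
= 0.581 × 0.86005 = 0.49969.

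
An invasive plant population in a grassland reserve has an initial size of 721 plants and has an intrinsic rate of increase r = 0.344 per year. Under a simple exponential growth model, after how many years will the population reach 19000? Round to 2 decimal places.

9.51 years

Set N₀·e^(rt) = 19000: e^(0.344·t) = 19000/721 = 26.352.
0.344·t = ln(26.352) = 3.2716, so t = 3.2716/0.344 = 9.5103.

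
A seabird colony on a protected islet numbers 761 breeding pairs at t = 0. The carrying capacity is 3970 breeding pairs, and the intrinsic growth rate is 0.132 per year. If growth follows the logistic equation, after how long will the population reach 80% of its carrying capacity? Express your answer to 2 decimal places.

A = (K − N₀)/N₀ = (3970 − 761)/761 = 4.2168.
Solve 3970/(1 + 4.2168·e^(−0.132t)) = 3176: 1 + 4.2168·e^(−0.132t) = 1.25, so e^(−0.132t) = 0.0592864.
−0.132·t = ln(0.0592864) = -2.8254, so t = 2.8254/0.132 = 21.404.

21.40 years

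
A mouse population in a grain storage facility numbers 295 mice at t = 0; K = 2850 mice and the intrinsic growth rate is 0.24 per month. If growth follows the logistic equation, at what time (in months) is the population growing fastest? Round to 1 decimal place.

9.0 months

Logistic growth is fastest at N = K/2 = 1425.
A = (K − N₀)/N₀ = 8.661. Set K/(1 + A·e^(−rt)) = K/2 → A·e^(−rt) = 1.
e^(−0.24t) = 1/8.661 = 0.11546, so t = ln(8.661)/0.24 = 2.1588/0.24 = 8.9951.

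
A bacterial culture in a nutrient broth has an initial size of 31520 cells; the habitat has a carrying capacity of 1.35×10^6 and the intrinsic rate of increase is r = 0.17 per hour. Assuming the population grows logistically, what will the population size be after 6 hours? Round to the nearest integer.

A = (K − N₀)/N₀ = (1.35×10^6 − 31520)/31520 = 41.83.
N(t) = K/(1 + A·e^(−rt)) = 1.35×10^6/(1 + 41.83×e^(−0.17×6)).
e^(−1.02) = 0.36059; denominator = 1 + 41.83×0.36059 = 16.084.
N = 1.35×10^6/16.084 = 83936.1.

83936 cells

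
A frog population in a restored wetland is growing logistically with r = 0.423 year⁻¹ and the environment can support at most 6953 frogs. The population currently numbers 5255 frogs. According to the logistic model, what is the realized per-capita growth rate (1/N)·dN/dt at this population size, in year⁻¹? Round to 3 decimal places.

(1/N)·dN/dt = r(1 − N/K) = 0.423 × (1 − 5255/6953).
= 0.423 × 0.24421 = 0.1033.

0.103 per year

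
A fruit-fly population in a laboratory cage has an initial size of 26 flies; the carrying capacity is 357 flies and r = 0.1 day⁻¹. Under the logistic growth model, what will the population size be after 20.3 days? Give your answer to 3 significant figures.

134 flies

A = (K − N₀)/N₀ = (357 − 26)/26 = 12.731.
N(t) = K/(1 + A·e^(−rt)) = 357/(1 + 12.731×e^(−0.1×20.3)).
e^(−2.03) = 0.13134; denominator = 1 + 12.731×0.13134 = 2.672.
N = 357/2.672 = 133.608.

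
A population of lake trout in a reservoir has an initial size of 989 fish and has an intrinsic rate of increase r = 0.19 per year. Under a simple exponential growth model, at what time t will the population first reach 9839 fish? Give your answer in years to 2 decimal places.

12.09 years

Set N₀·e^(rt) = 9839: e^(0.19·t) = 9839/989 = 9.9484.
0.19·t = ln(9.9484) = 2.2974, so t = 2.2974/0.19 = 12.092.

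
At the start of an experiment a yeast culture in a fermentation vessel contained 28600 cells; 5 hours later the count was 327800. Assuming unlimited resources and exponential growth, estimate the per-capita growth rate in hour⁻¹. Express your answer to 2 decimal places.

From N(t) = N₀·e^(rt): e^(r·5) = 327800/28600 = 11.462.
r·5 = ln(11.462) = 2.439, so r = 2.439/5 = 0.4878.

0.49 per hour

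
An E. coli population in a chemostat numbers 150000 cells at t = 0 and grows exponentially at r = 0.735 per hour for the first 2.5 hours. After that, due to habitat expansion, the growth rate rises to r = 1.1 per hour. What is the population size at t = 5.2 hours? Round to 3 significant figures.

18400000 cells

Phase 1: N(2.5) = 150000·e^(0.735×2.5) = 150000·e^1.837 = 942122.
Phase 2 runs for 5.2 − 2.5 = 2.7 hours at r = 1.1.
N(5.2) = 942122·e^(1.1×2.7) = 942122·e^2.97 = 1.836378×10^7.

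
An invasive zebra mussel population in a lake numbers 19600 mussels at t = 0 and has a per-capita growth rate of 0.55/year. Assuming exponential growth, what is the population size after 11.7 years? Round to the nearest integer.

N(t) = N₀·e^(rt) = 19600 × e^(0.55×11.7) = 19600 × e^6.435.
e^6.435 ≈ 623.28, so N ≈ 19600 × 623.28 = 1.221634×10^7.

12216339 mussels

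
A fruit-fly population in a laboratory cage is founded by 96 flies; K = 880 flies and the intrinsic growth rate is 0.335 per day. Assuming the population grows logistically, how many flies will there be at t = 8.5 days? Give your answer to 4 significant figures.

A = (K − N₀)/N₀ = (880 − 96)/96 = 8.1667.
N(t) = K/(1 + A·e^(−rt)) = 880/(1 + 8.1667×e^(−0.335×8.5)).
e^(−2.848) = 0.057989; denominator = 1 + 8.1667×0.057989 = 1.4736.
N = 880/1.4736 = 597.186.

597.2 flies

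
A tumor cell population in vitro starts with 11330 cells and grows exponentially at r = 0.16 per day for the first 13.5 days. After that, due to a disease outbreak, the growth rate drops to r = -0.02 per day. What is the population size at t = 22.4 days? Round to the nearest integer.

Phase 1: N(13.5) = 11330·e^(0.16×13.5) = 11330·e^2.16 = 98244.
Phase 2 runs for 22.4 − 13.5 = 8.9 days at r = -0.02.
N(22.4) = 98244·e^(-0.02×8.9) = 98244·e^-0.178 = 82224.6.

82225 cells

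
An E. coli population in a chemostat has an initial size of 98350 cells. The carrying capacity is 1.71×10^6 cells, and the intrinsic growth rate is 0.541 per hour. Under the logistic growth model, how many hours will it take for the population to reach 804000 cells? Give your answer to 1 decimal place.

4.9 hours

A = (K − N₀)/N₀ = (1.71×10^6 − 98350)/98350 = 16.387.
Solve 1.71×10^6/(1 + 16.387·e^(−0.541t)) = 804000: 1 + 16.387·e^(−0.541t) = 2.1269, so e^(−0.541t) = 0.0687663.
−0.541·t = ln(0.0687663) = -2.677, so t = 2.677/0.541 = 4.9483.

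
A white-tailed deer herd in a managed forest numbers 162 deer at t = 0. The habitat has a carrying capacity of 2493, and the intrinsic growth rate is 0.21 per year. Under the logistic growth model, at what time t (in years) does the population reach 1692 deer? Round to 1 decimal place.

A = (K − N₀)/N₀ = (2493 − 162)/162 = 14.389.
Solve 2493/(1 + 14.389·e^(−0.21t)) = 1692: 1 + 14.389·e^(−0.21t) = 1.4734, so e^(−0.21t) = 0.0329007.
−0.21·t = ln(0.0329007) = -3.4143, so t = 3.4143/0.21 = 16.258.

16.3 years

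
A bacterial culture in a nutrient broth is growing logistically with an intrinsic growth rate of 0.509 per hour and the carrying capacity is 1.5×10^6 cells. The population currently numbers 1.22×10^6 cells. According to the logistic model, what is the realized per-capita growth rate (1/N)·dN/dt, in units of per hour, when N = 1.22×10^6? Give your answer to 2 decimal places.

0.10 per hour

(1/N)·dN/dt = r(1 − N/K) = 0.509 × (1 − 1.22×10^6/1.5×10^6).
= 0.509 × 0.18667 = 0.095013.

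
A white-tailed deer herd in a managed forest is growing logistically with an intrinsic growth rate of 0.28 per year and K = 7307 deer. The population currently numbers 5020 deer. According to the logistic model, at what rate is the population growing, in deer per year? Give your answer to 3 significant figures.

dN/dt = rN(1 − N/K) = 0.28 × 5020 × (1 − 5020/7307).
1 − 5020/7307 = 0.31299; dN/dt = 0.28 × 5020 × 0.31299 = 439.94.

440 deer per year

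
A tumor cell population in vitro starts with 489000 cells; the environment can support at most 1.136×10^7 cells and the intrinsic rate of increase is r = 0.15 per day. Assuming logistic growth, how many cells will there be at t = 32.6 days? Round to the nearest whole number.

A = (K − N₀)/N₀ = (1.136×10^7 − 489000)/489000 = 22.231.
N(t) = K/(1 + A·e^(−rt)) = 1.136×10^7/(1 + 22.231×e^(−0.15×32.6)).
e^(−4.89) = 0.0075214; denominator = 1 + 22.231×0.0075214 = 1.1672.
N = 1.136×10^7/1.1672 = 9.732615×10^6.

9732615 cells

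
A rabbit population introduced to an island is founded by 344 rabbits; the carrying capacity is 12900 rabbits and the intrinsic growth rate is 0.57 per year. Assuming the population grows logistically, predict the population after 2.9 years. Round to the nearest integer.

A = (K − N₀)/N₀ = (12900 − 344)/344 = 36.5.
N(t) = K/(1 + A·e^(−rt)) = 12900/(1 + 36.5×e^(−0.57×2.9)).
e^(−1.653) = 0.19147; denominator = 1 + 36.5×0.19147 = 7.9888.
N = 12900/7.9888 = 1614.76.

1615 rabbits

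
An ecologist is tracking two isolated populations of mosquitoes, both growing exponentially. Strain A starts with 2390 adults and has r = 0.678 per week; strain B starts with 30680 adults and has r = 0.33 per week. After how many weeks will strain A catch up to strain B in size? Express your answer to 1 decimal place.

Set 2390·e^(0.678t) = 30680·e^(0.33t).
e^((0.678 − 0.33)t) = 30680/2390 → e^(0.348·t) = 12.837.
0.348·t = ln(12.837) = 2.5523, so t = 2.5523/0.348 = 7.3342.

7.3 weeks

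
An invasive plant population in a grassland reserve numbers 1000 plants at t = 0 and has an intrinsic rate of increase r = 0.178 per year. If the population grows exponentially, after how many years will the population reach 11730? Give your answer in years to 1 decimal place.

Set N₀·e^(rt) = 11730: e^(0.178·t) = 11730/1000 = 11.73.
0.178·t = ln(11.73) = 2.4621, so t = 2.4621/0.178 = 13.832.

13.8 years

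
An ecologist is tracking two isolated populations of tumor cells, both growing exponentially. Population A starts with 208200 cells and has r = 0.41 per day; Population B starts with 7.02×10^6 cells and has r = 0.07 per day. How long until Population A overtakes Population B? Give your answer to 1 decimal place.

10.3 days

Set 208200·e^(0.41t) = 7.02×10^6·e^(0.07t).
e^((0.41 − 0.07)t) = 7.02×10^6/208200 → e^(0.34·t) = 33.718.
0.34·t = ln(33.718) = 3.518, so t = 3.518/0.34 = 10.347.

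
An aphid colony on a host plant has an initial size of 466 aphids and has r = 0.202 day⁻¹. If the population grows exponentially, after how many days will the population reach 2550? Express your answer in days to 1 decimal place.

8.4 days

Set N₀·e^(rt) = 2550: e^(0.202·t) = 2550/466 = 5.4721.
0.202·t = ln(5.4721) = 1.6997, so t = 1.6997/0.202 = 8.4142.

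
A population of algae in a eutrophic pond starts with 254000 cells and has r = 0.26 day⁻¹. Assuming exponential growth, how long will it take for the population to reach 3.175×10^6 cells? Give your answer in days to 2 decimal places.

Set N₀·e^(rt) = 3.175×10^6: e^(0.26·t) = 3.175×10^6/254000 = 12.5.
0.26·t = ln(12.5) = 2.5257, so t = 2.5257/0.26 = 9.7143.

9.71 days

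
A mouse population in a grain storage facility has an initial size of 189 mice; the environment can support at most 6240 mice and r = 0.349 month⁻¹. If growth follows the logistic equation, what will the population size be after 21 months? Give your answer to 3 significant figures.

A = (K − N₀)/N₀ = (6240 − 189)/189 = 32.016.
N(t) = K/(1 + A·e^(−rt)) = 6240/(1 + 32.016×e^(−0.349×21)).
e^(−7.329) = 0.00065623; denominator = 1 + 32.016×0.00065623 = 1.021.
N = 6240/1.021 = 6111.6.

6110 mice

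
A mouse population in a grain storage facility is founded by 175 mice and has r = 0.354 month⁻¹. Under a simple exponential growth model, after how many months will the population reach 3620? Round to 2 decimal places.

8.56 months

Set N₀·e^(rt) = 3620: e^(0.354·t) = 3620/175 = 20.686.
0.354·t = ln(20.686) = 3.0294, so t = 3.0294/0.354 = 8.5577.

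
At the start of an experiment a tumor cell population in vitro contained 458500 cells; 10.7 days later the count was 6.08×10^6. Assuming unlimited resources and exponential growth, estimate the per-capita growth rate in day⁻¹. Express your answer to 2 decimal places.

From N(t) = N₀·e^(rt): e^(r·10.7) = 6.08×10^6/458500 = 13.261.
r·10.7 = ln(13.261) = 2.5848, so r = 2.5848/10.7 = 0.24157.

0.24 per day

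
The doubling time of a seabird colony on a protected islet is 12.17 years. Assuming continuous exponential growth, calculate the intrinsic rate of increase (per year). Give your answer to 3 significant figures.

r = ln(2)/t_d = 0.6931/12.17 = 0.056955.

0.0570 per year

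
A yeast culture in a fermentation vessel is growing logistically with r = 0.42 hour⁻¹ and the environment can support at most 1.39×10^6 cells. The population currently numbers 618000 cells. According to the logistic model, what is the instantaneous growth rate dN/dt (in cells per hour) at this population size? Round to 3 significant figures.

144000 cells per hour

dN/dt = rN(1 − N/K) = 0.42 × 618000 × (1 − 618000/1.39×10^6).
1 − 618000/1.39×10^6 = 0.5554; dN/dt = 0.42 × 618000 × 0.5554 = 1.44159×10^5.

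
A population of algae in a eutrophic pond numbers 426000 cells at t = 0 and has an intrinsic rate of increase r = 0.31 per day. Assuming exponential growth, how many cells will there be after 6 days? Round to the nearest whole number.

N(t) = N₀·e^(rt) = 426000 × e^(0.31×6) = 426000 × e^1.86.
e^1.86 ≈ 6.4237, so N ≈ 426000 × 6.4237 = 2.736512×10^6.

2736512 cells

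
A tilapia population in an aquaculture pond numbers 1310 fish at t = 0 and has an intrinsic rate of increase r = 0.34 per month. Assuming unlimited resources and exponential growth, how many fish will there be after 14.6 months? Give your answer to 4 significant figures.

187500 fish

N(t) = N₀·e^(rt) = 1310 × e^(0.34×14.6) = 1310 × e^4.964.
e^4.964 ≈ 143.17, so N ≈ 1310 × 143.17 = 187547.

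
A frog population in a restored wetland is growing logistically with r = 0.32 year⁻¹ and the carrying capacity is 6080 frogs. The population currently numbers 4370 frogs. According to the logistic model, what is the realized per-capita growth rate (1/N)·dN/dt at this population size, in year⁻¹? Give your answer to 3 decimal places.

0.090 per year

(1/N)·dN/dt = r(1 − N/K) = 0.32 × (1 − 4370/6080).
= 0.32 × 0.28125 = 0.09.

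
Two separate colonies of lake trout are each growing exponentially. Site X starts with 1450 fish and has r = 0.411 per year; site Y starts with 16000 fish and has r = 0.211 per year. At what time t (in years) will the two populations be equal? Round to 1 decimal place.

12.0 years

Set 1450·e^(0.411t) = 16000·e^(0.211t).
e^((0.411 − 0.211)t) = 16000/1450 → e^(0.2·t) = 11.034.
0.2·t = ln(11.034) = 2.401, so t = 2.401/0.2 = 12.005.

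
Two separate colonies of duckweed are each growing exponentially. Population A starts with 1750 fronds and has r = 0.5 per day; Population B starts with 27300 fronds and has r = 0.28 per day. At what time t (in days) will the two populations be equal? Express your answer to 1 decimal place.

Set 1750·e^(0.5t) = 27300·e^(0.28t).
e^((0.5 − 0.28)t) = 27300/1750 → e^(0.22·t) = 15.6.
0.22·t = ln(15.6) = 2.7473, so t = 2.7473/0.22 = 12.488.

12.5 days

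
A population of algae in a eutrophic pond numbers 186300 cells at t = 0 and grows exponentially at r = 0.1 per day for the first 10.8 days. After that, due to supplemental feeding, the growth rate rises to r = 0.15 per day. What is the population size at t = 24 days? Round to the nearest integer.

3973324 cells

Phase 1: N(10.8) = 186300·e^(0.1×10.8) = 186300·e^1.08 = 548594.
Phase 2 runs for 24 − 10.8 = 13.2 days at r = 0.15.
N(24) = 548594·e^(0.15×13.2) = 548594·e^1.98 = 3.973324×10^6.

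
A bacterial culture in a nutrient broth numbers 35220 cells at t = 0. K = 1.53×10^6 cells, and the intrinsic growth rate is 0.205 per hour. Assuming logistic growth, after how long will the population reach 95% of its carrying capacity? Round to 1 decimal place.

A = (K − N₀)/N₀ = (1.53×10^6 − 35220)/35220 = 42.441.
Solve 1.53×10^6/(1 + 42.441·e^(−0.205t)) = 1.4535×10^6: 1 + 42.441·e^(−0.205t) = 1.0526, so e^(−0.205t) = 0.00124011.
−0.205·t = ln(0.00124011) = -6.6926, so t = 6.6926/0.205 = 32.647.

32.6 hours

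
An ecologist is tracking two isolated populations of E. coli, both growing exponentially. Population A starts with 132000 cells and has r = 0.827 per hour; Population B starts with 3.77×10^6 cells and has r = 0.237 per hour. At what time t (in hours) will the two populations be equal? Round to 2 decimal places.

Set 132000·e^(0.827t) = 3.77×10^6·e^(0.237t).
e^((0.827 − 0.237)t) = 3.77×10^6/132000 → e^(0.59·t) = 28.561.
0.59·t = ln(28.561) = 3.352, so t = 3.352/0.59 = 5.6814.

5.68 hours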